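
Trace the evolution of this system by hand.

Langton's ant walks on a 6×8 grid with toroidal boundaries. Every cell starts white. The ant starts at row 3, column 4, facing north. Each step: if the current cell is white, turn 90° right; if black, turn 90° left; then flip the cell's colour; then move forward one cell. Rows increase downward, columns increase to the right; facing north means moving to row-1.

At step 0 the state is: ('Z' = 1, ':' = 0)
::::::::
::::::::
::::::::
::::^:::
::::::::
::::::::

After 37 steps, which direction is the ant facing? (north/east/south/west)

t=0: ::::::::
::::::::
::::::::
::::^:::
::::::::
::::::::
t=1: ::::::::
::::::::
::::::::
::::Z>::
::::::::
::::::::
t=2: ::::::::
::::::::
::::::::
::::ZZ::
:::::v::
::::::::
t=3: ::::::::
::::::::
::::::::
::::ZZ::
::::<Z::
::::::::
t=4: ::::::::
::::::::
::::::::
::::^Z::
::::ZZ::
::::::::
t=5: ::::::::
::::::::
::::::::
:::<:Z::
::::ZZ::
::::::::
t=6: ::::::::
::::::::
:::^::::
:::Z:Z::
::::ZZ::
::::::::
t=7: ::::::::
::::::::
:::Z>:::
:::Z:Z::
::::ZZ::
::::::::
t=8: ::::::::
::::::::
:::ZZ:::
:::ZvZ::
::::ZZ::
::::::::
t=9: ::::::::
::::::::
:::ZZ:::
:::<ZZ::
::::ZZ::
::::::::
t=10: ::::::::
::::::::
:::ZZ:::
::::ZZ::
:::vZZ::
::::::::
t=11: ::::::::
::::::::
:::ZZ:::
::::ZZ::
::<ZZZ::
::::::::
t=12: ::::::::
::::::::
:::ZZ:::
::^:ZZ::
::ZZZZ::
::::::::
t=13: ::::::::
::::::::
:::ZZ:::
::Z>ZZ::
::ZZZZ::
::::::::
t=14: ::::::::
::::::::
:::ZZ:::
::ZZZZ::
::ZvZZ::
::::::::
t=15: ::::::::
::::::::
:::ZZ:::
::ZZZZ::
::Z:>Z::
::::::::
t=16: ::::::::
::::::::
:::ZZ:::
::ZZ^Z::
::Z::Z::
::::::::
t=17: ::::::::
::::::::
:::ZZ:::
::Z<:Z::
::Z::Z::
::::::::
t=18: ::::::::
::::::::
:::ZZ:::
::Z::Z::
::Zv:Z::
::::::::
t=19: ::::::::
::::::::
:::ZZ:::
::Z::Z::
::<Z:Z::
::::::::
t=20: ::::::::
::::::::
:::ZZ:::
::Z::Z::
:::Z:Z::
::v:::::
t=21: ::::::::
::::::::
:::ZZ:::
::Z::Z::
:::Z:Z::
:<Z:::::
t=22: ::::::::
::::::::
:::ZZ:::
::Z::Z::
:^:Z:Z::
:ZZ:::::
t=23: ::::::::
::::::::
:::ZZ:::
::Z::Z::
:Z>Z:Z::
:ZZ:::::
t=24: ::::::::
::::::::
:::ZZ:::
::Z::Z::
:ZZZ:Z::
:Zv:::::
t=25: ::::::::
::::::::
:::ZZ:::
::Z::Z::
:ZZZ:Z::
:Z:>::::
t=26: :::v::::
::::::::
:::ZZ:::
::Z::Z::
:ZZZ:Z::
:Z:Z::::
t=27: ::<Z::::
::::::::
:::ZZ:::
::Z::Z::
:ZZZ:Z::
:Z:Z::::
t=28: ::ZZ::::
::::::::
:::ZZ:::
::Z::Z::
:ZZZ:Z::
:Z^Z::::
t=29: ::ZZ::::
::::::::
:::ZZ:::
::Z::Z::
:ZZZ:Z::
:ZZ>::::
t=30: ::ZZ::::
::::::::
:::ZZ:::
::Z::Z::
:ZZ^:Z::
:ZZ:::::
t=31: ::ZZ::::
::::::::
:::ZZ:::
::Z::Z::
:Z<::Z::
:ZZ:::::
t=32: ::ZZ::::
::::::::
:::ZZ:::
::Z::Z::
:Z:::Z::
:Zv:::::
t=33: ::ZZ::::
::::::::
:::ZZ:::
::Z::Z::
:Z:::Z::
:Z:>::::
t=34: ::Zv::::
::::::::
:::ZZ:::
::Z::Z::
:Z:::Z::
:Z:Z::::
t=35: ::Z:>:::
::::::::
:::ZZ:::
::Z::Z::
:Z:::Z::
:Z:Z::::
t=36: ::Z:Z:::
::::v:::
:::ZZ:::
::Z::Z::
:Z:::Z::
:Z:Z::::
t=37: ::Z:Z:::
:::<Z:::
:::ZZ:::
::Z::Z::
:Z:::Z::
:Z:Z::::

west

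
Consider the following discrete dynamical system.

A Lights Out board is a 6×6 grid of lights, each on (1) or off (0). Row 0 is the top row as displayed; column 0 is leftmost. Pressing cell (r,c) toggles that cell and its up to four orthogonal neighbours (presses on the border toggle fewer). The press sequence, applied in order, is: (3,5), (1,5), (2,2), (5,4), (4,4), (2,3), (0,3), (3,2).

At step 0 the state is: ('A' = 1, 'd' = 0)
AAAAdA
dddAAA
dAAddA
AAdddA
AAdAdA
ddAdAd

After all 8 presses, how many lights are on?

16

[0] AAAAdA
dddAAA
dAAddA
AAdddA
AAdAdA
ddAdAd
[1] AAAAdA
dddAAA
dAAddd
AAddAd
AAdAdd
ddAdAd
[2] AAAAdd
dddAdd
dAAddA
AAddAd
AAdAdd
ddAdAd
[3] AAAAdd
ddAAdd
dddAdA
AAAdAd
AAdAdd
ddAdAd
[4] AAAAdd
ddAAdd
dddAdA
AAAdAd
AAdAAd
ddAAdA
[5] AAAAdd
ddAAdd
dddAdA
AAAddd
AAdddA
ddAAAA
[6] AAAAdd
ddAddd
ddAdAA
AAAAdd
AAdddA
ddAAAA
[7] AAddAd
ddAAdd
ddAdAA
AAAAdd
AAdddA
ddAAAA
[8] AAddAd
ddAAdd
ddddAA
Addddd
AAAddA
ddAAAA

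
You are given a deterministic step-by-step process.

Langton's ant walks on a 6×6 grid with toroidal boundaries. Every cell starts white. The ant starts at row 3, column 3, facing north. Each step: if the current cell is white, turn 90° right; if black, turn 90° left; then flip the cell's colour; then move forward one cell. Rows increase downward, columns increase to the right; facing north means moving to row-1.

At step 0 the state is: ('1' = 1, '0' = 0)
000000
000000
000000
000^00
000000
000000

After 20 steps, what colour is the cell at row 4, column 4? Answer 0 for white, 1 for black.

k=0  000000
000000
000000
000^00
000000
000000
k=1  000000
000000
000000
0001>0
000000
000000
k=2  000000
000000
000000
000110
0000v0
000000
k=3  000000
000000
000000
000110
000<10
000000
k=4  000000
000000
000000
000^10
000110
000000
k=5  000000
000000
000000
00<010
000110
000000
k=6  000000
000000
00^000
001010
000110
000000
k=7  000000
000000
001>00
001010
000110
000000
k=8  000000
000000
001100
001v10
000110
000000
k=9  000000
000000
001100
00<110
000110
000000
k=10  000000
000000
001100
000110
00v110
000000
k=11  000000
000000
001100
000110
0<1110
000000
k=12  000000
000000
001100
0^0110
011110
000000
k=13  000000
000000
001100
01>110
011110
000000
k=14  000000
000000
001100
011110
01v110
000000
k=15  000000
000000
001100
011110
010>10
000000
k=16  000000
000000
001100
011^10
010010
000000
k=17  000000
000000
001100
01<010
010010
000000
k=18  000000
000000
001100
010010
01v010
000000
k=19  000000
000000
001100
010010
0<1010
000000
k=20  000000
000000
001100
010010
001010
0v0000

1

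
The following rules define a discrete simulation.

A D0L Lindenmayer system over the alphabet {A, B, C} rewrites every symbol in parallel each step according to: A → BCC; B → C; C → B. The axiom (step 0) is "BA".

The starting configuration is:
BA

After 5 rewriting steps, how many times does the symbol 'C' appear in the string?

gen 0: BA
gen 1: CBCC
gen 2: BCBB
gen 3: CBCC
gen 4: BCBB
gen 5: CBCC

3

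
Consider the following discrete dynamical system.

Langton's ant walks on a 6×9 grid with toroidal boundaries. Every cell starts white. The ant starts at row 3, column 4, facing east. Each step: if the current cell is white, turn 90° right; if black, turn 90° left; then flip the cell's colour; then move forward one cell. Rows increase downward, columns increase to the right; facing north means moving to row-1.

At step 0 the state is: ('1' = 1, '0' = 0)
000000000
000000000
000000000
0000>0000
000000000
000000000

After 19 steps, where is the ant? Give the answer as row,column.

1,3

[0] 000000000
000000000
000000000
0000>0000
000000000
000000000
[1] 000000000
000000000
000000000
000010000
0000v0000
000000000
[2] 000000000
000000000
000000000
000010000
000<10000
000000000
[3] 000000000
000000000
000000000
000^10000
000110000
000000000
[4] 000000000
000000000
000000000
0001>0000
000110000
000000000
[5] 000000000
000000000
0000^0000
000100000
000110000
000000000
[6] 000000000
000000000
00001>000
000100000
000110000
000000000
[7] 000000000
000000000
000011000
00010v000
000110000
000000000
[8] 000000000
000000000
000011000
0001<1000
000110000
000000000
[9] 000000000
000000000
0000^1000
000111000
000110000
000000000
[10] 000000000
000000000
000<01000
000111000
000110000
000000000
[11] 000000000
000^00000
000101000
000111000
000110000
000000000
[12] 000000000
0001>0000
000101000
000111000
000110000
000000000
[13] 000000000
000110000
0001v1000
000111000
000110000
000000000
[14] 000000000
000110000
000<11000
000111000
000110000
000000000
[15] 000000000
000110000
000011000
000v11000
000110000
000000000
[16] 000000000
000110000
000011000
0000>1000
000110000
000000000
[17] 000000000
000110000
0000^1000
000001000
000110000
000000000
[18] 000000000
000110000
000<01000
000001000
000110000
000000000
[19] 000000000
000^10000
000101000
000001000
000110000
000000000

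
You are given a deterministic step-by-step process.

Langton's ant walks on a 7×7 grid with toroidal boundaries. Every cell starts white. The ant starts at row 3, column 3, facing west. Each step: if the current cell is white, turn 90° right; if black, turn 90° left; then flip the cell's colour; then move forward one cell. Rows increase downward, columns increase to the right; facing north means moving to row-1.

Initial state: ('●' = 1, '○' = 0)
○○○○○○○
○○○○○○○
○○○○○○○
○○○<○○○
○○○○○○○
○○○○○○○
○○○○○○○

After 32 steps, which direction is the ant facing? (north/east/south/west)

east

k=0  ○○○○○○○
○○○○○○○
○○○○○○○
○○○<○○○
○○○○○○○
○○○○○○○
○○○○○○○
k=1  ○○○○○○○
○○○○○○○
○○○^○○○
○○○●○○○
○○○○○○○
○○○○○○○
○○○○○○○
k=2  ○○○○○○○
○○○○○○○
○○○●>○○
○○○●○○○
○○○○○○○
○○○○○○○
○○○○○○○
k=3  ○○○○○○○
○○○○○○○
○○○●●○○
○○○●v○○
○○○○○○○
○○○○○○○
○○○○○○○
k=4  ○○○○○○○
○○○○○○○
○○○●●○○
○○○<●○○
○○○○○○○
○○○○○○○
○○○○○○○
k=5  ○○○○○○○
○○○○○○○
○○○●●○○
○○○○●○○
○○○v○○○
○○○○○○○
○○○○○○○
k=6  ○○○○○○○
○○○○○○○
○○○●●○○
○○○○●○○
○○<●○○○
○○○○○○○
○○○○○○○
k=7  ○○○○○○○
○○○○○○○
○○○●●○○
○○^○●○○
○○●●○○○
○○○○○○○
○○○○○○○
k=8  ○○○○○○○
○○○○○○○
○○○●●○○
○○●>●○○
○○●●○○○
○○○○○○○
○○○○○○○
k=9  ○○○○○○○
○○○○○○○
○○○●●○○
○○●●●○○
○○●v○○○
○○○○○○○
○○○○○○○
k=10  ○○○○○○○
○○○○○○○
○○○●●○○
○○●●●○○
○○●○>○○
○○○○○○○
○○○○○○○
k=11  ○○○○○○○
○○○○○○○
○○○●●○○
○○●●●○○
○○●○●○○
○○○○v○○
○○○○○○○
k=12  ○○○○○○○
○○○○○○○
○○○●●○○
○○●●●○○
○○●○●○○
○○○<●○○
○○○○○○○
k=13  ○○○○○○○
○○○○○○○
○○○●●○○
○○●●●○○
○○●^●○○
○○○●●○○
○○○○○○○
k=14  ○○○○○○○
○○○○○○○
○○○●●○○
○○●●●○○
○○●●>○○
○○○●●○○
○○○○○○○
k=15  ○○○○○○○
○○○○○○○
○○○●●○○
○○●●^○○
○○●●○○○
○○○●●○○
○○○○○○○
k=16  ○○○○○○○
○○○○○○○
○○○●●○○
○○●<○○○
○○●●○○○
○○○●●○○
○○○○○○○
k=17  ○○○○○○○
○○○○○○○
○○○●●○○
○○●○○○○
○○●v○○○
○○○●●○○
○○○○○○○
k=18  ○○○○○○○
○○○○○○○
○○○●●○○
○○●○○○○
○○●○>○○
○○○●●○○
○○○○○○○
k=19  ○○○○○○○
○○○○○○○
○○○●●○○
○○●○○○○
○○●○●○○
○○○●v○○
○○○○○○○
k=20  ○○○○○○○
○○○○○○○
○○○●●○○
○○●○○○○
○○●○●○○
○○○●○>○
○○○○○○○
k=21  ○○○○○○○
○○○○○○○
○○○●●○○
○○●○○○○
○○●○●○○
○○○●○●○
○○○○○v○
k=22  ○○○○○○○
○○○○○○○
○○○●●○○
○○●○○○○
○○●○●○○
○○○●○●○
○○○○<●○
k=23  ○○○○○○○
○○○○○○○
○○○●●○○
○○●○○○○
○○●○●○○
○○○●^●○
○○○○●●○
k=24  ○○○○○○○
○○○○○○○
○○○●●○○
○○●○○○○
○○●○●○○
○○○●●>○
○○○○●●○
k=25  ○○○○○○○
○○○○○○○
○○○●●○○
○○●○○○○
○○●○●^○
○○○●●○○
○○○○●●○
k=26  ○○○○○○○
○○○○○○○
○○○●●○○
○○●○○○○
○○●○●●>
○○○●●○○
○○○○●●○
k=27  ○○○○○○○
○○○○○○○
○○○●●○○
○○●○○○○
○○●○●●●
○○○●●○v
○○○○●●○
k=28  ○○○○○○○
○○○○○○○
○○○●●○○
○○●○○○○
○○●○●●●
○○○●●<●
○○○○●●○
k=29  ○○○○○○○
○○○○○○○
○○○●●○○
○○●○○○○
○○●○●^●
○○○●●●●
○○○○●●○
k=30  ○○○○○○○
○○○○○○○
○○○●●○○
○○●○○○○
○○●○<○●
○○○●●●●
○○○○●●○
k=31  ○○○○○○○
○○○○○○○
○○○●●○○
○○●○○○○
○○●○○○●
○○○●v●●
○○○○●●○
k=32  ○○○○○○○
○○○○○○○
○○○●●○○
○○●○○○○
○○●○○○●
○○○●○>●
○○○○●●○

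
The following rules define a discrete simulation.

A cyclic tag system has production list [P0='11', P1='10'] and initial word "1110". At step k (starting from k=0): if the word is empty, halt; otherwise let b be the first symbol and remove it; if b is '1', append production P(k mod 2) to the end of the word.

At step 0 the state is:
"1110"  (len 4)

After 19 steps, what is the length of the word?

17

gen 0: "1110"  (len 4)
gen 1: "11011"  (len 5)
gen 2: "101110"  (len 6)
gen 3: "0111011"  (len 7)
gen 4: "111011"  (len 6)
gen 5: "1101111"  (len 7)
gen 6: "10111110"  (len 8)
gen 7: "011111011"  (len 9)
gen 8: "11111011"  (len 8)
gen 9: "111101111"  (len 9)
gen 10: "1110111110"  (len 10)
gen 11: "11011111011"  (len 11)
gen 12: "101111101110"  (len 12)
gen 13: "0111110111011"  (len 13)
gen 14: "111110111011"  (len 12)
gen 15: "1111011101111"  (len 13)
gen 16: "11101110111110"  (len 14)
gen 17: "110111011111011"  (len 15)
gen 18: "1011101111101110"  (len 16)
gen 19: "01110111110111011"  (len 17)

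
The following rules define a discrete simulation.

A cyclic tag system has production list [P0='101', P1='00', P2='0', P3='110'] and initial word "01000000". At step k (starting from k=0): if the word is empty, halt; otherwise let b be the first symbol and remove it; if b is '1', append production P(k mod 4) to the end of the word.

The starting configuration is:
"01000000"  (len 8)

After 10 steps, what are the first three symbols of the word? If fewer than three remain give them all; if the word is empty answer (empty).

gen 0: "01000000"  (len 8)
gen 1: "1000000"  (len 7)
gen 2: "00000000"  (len 8)
gen 3: "0000000"  (len 7)
gen 4: "000000"  (len 6)
gen 5: "00000"  (len 5)
gen 6: "0000"  (len 4)
gen 7: "000"  (len 3)
gen 8: "00"  (len 2)
gen 9: "0"  (len 1)
gen 10: (halted — word empty)

(empty)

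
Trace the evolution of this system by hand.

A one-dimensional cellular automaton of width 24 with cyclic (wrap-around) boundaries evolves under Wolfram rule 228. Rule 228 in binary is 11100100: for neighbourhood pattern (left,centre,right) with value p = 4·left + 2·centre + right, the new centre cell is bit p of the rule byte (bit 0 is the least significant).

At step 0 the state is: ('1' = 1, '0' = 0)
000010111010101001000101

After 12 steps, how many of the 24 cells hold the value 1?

0) 000010111010101001000101
1) 000011011111111001000111
2) 000001101111111001000011
3) 000000110111111001000001
4) 000000011011111001000001
5) 000000001101111001000001
6) 000000000110111001000001
7) 000000000011011001000001
8) 000000000001101001000001
9) 000000000000111001000001
10) 000000000000011001000001
11) 000000000000001001000001
12) 000000000000001001000001

3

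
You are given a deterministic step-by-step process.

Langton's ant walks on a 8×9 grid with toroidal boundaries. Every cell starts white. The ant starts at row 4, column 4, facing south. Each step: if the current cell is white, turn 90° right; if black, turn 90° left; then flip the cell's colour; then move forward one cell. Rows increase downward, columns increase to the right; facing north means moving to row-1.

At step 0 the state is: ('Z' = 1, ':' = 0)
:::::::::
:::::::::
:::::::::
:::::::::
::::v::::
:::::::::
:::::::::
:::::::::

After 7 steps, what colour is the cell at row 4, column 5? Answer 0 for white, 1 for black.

1

step 0: :::::::::
:::::::::
:::::::::
:::::::::
::::v::::
:::::::::
:::::::::
:::::::::
step 1: :::::::::
:::::::::
:::::::::
:::::::::
:::<Z::::
:::::::::
:::::::::
:::::::::
step 2: :::::::::
:::::::::
:::::::::
:::^:::::
:::ZZ::::
:::::::::
:::::::::
:::::::::
step 3: :::::::::
:::::::::
:::::::::
:::Z>::::
:::ZZ::::
:::::::::
:::::::::
:::::::::
step 4: :::::::::
:::::::::
:::::::::
:::ZZ::::
:::Zv::::
:::::::::
:::::::::
:::::::::
step 5: :::::::::
:::::::::
:::::::::
:::ZZ::::
:::Z:>:::
:::::::::
:::::::::
:::::::::
step 6: :::::::::
:::::::::
:::::::::
:::ZZ::::
:::Z:Z:::
:::::v:::
:::::::::
:::::::::
step 7: :::::::::
:::::::::
:::::::::
:::ZZ::::
:::Z:Z:::
::::<Z:::
:::::::::
:::::::::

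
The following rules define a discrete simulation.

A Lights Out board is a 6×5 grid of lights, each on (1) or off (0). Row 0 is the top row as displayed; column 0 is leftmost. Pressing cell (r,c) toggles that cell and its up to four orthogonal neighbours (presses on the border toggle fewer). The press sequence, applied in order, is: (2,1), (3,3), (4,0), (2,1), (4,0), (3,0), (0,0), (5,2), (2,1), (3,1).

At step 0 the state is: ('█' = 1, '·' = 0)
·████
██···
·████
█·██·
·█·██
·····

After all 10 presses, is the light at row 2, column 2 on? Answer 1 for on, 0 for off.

0

k=0  ·████
██···
·████
█·██·
·█·██
·····
k=1  ·████
█····
█··██
████·
·█·██
·····
k=2  ·████
█····
█···█
██··█
·█··█
·····
k=3  ·████
█····
█···█
·█··█
█···█
█····
k=4  ·████
██···
·██·█
····█
█···█
█····
k=5  ·████
██···
·██·█
█···█
·█··█
·····
k=6  ·████
██···
███·█
·█··█
██··█
·····
k=7  █·███
·█···
███·█
·█··█
██··█
·····
k=8  █·███
·█···
███·█
·█··█
███·█
·███·
k=9  █·███
·····
····█
····█
███·█
·███·
k=10  █·███
·····
·█··█
███·█
█·█·█
·███·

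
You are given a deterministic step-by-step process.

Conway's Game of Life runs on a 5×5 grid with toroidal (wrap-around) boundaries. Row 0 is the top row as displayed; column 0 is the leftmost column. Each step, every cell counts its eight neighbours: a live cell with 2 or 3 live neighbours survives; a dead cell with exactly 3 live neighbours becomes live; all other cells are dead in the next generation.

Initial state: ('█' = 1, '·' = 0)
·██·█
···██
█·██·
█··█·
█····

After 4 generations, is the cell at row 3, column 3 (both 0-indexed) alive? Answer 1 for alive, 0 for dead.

1

0) ·██·█
···██
█·██·
█··█·
█····
1) ·██·█
·····
███··
█·██·
█·██·
2) ███·█
···█·
█·███
█····
█····
3) █████
·····
████·
█··█·
·····
4) █████
·····
████·
█··█·
·····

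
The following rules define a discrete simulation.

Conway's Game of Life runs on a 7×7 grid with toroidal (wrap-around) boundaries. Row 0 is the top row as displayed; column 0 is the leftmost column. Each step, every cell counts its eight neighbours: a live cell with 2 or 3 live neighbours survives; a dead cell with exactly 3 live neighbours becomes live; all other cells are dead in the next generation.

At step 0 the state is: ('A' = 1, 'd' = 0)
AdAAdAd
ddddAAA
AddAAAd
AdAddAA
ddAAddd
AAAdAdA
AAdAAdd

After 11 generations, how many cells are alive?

[0] AdAAdAd
ddddAAA
AddAAAd
AdAddAA
ddAAddd
AAAdAdA
AAdAAdd
[1] AdAdddd
AAAdddd
AAdAddd
AdAddAd
ddddAdd
ddddAAA
ddddddd
[2] AdAdddd
dddAddA
dddAddd
AdAAAdA
dddAAdd
ddddAAd
dddddAA
[3] AddddAd
ddAAddd
AddddAA
ddAddAd
ddAdddA
dddAddA
ddddAAA
[4] dddAdAd
AAddAAd
dAAAAAA
AAdddAd
ddAAdAA
AddAAdA
AdddAdd
[5] AAdAdAd
AAddddd
dddAddd
ddddddd
ddAAddd
AAAdddd
Adddddd
[6] ddAdddd
AAddAdA
ddddddd
ddAAddd
ddAAddd
AdAAddd
ddddddd
[7] AAddddd
AAddddd
AAAAddd
ddAAddd
ddddAdd
dAAAddd
dAAAddd
[8] ddddddd
ddddddA
AddAddd
ddddAdd
dAddAdd
dAddAdd
dddAddd
[9] ddddddd
ddddddd
ddddddd
dddAAdd
dddAAAd
ddAAAdd
ddddddd
[10] ddddddd
ddddddd
ddddddd
dddAdAd
dddddAd
ddAddAd
dddAddd
[11] ddddddd
ddddddd
ddddddd
ddddAdd
dddddAA
ddddAdd
ddddddd

4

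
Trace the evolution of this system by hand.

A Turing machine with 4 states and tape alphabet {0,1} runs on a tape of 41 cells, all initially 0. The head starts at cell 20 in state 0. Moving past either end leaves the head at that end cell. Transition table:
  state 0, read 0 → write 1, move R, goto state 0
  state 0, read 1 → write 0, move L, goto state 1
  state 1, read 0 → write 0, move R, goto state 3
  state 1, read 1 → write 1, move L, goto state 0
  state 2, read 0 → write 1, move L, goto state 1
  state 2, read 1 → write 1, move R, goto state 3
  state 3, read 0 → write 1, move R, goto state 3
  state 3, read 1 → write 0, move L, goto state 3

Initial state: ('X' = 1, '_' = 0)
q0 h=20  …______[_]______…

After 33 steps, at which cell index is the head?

28

t=0: q0 h=20  …______[_]______…
t=1: q0 h=21  …_____X[_]______…
t=2: q0 h=22  …____XX[_]______…
t=3: q0 h=23  …___XXX[_]______…
t=4: q0 h=24  …__XXXX[_]______…
t=5: q0 h=25  …_XXXXX[_]______…
t=6: q0 h=26  …XXXXXX[_]______…
t=7: q0 h=27  …XXXXXX[_]______…
t=8: q0 h=28  …XXXXXX[_]______…
t=9: q0 h=29  …XXXXXX[_]______…
t=10: q0 h=30  …XXXXXX[_]______…
t=11: q0 h=31  …XXXXXX[_]______…
t=12: q0 h=32  …XXXXXX[_]______…
t=13: q0 h=33  …XXXXXX[_]______…
t=14: q0 h=34  …XXXXXX[_]______|
t=15: q0 h=35  …XXXXXX[_]_____|
t=16: q0 h=36  …XXXXXX[_]____|
t=17: q0 h=37  …XXXXXX[_]___|
t=18: q0 h=38  …XXXXXX[_]__|
t=19: q0 h=39  …XXXXXX[_]_|
t=20: q0 h=40  …XXXXXX[_]|
t=21: q0 h=40  …XXXXXX[X]|
t=22: q1 h=39  …XXXXXX[X]_|
t=23: q0 h=38  …XXXXXX[X]X_|
t=24: q1 h=37  …XXXXXX[X]_X_|
t=25: q0 h=36  …XXXXXX[X]X_X_|
t=26: q1 h=35  …XXXXXX[X]_X_X_|
t=27: q0 h=34  …XXXXXX[X]X_X_X_|
t=28: q1 h=33  …XXXXXX[X]_X_X_X…
t=29: q0 h=32  …XXXXXX[X]X_X_X_…
t=30: q1 h=31  …XXXXXX[X]_X_X_X…
t=31: q0 h=30  …XXXXXX[X]X_X_X_…
t=32: q1 h=29  …XXXXXX[X]_X_X_X…
t=33: q0 h=28  …XXXXXX[X]X_X_X_…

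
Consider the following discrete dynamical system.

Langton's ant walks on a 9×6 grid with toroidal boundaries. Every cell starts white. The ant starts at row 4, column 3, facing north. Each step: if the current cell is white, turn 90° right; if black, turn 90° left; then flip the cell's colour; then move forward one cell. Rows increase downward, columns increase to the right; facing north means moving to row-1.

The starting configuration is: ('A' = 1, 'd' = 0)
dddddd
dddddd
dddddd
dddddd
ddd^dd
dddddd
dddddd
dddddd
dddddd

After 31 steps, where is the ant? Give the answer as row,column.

5,1

k=0  dddddd
dddddd
dddddd
dddddd
ddd^dd
dddddd
dddddd
dddddd
dddddd
k=1  dddddd
dddddd
dddddd
dddddd
dddA>d
dddddd
dddddd
dddddd
dddddd
k=2  dddddd
dddddd
dddddd
dddddd
dddAAd
ddddvd
dddddd
dddddd
dddddd
k=3  dddddd
dddddd
dddddd
dddddd
dddAAd
ddd<Ad
dddddd
dddddd
dddddd
k=4  dddddd
dddddd
dddddd
dddddd
ddd^Ad
dddAAd
dddddd
dddddd
dddddd
k=5  dddddd
dddddd
dddddd
dddddd
dd<dAd
dddAAd
dddddd
dddddd
dddddd
k=6  dddddd
dddddd
dddddd
dd^ddd
ddAdAd
dddAAd
dddddd
dddddd
dddddd
k=7  dddddd
dddddd
dddddd
ddA>dd
ddAdAd
dddAAd
dddddd
dddddd
dddddd
k=8  dddddd
dddddd
dddddd
ddAAdd
ddAvAd
dddAAd
dddddd
dddddd
dddddd
k=9  dddddd
dddddd
dddddd
ddAAdd
dd<AAd
dddAAd
dddddd
dddddd
dddddd
k=10  dddddd
dddddd
dddddd
ddAAdd
dddAAd
ddvAAd
dddddd
dddddd
dddddd
k=11  dddddd
dddddd
dddddd
ddAAdd
dddAAd
d<AAAd
dddddd
dddddd
dddddd
k=12  dddddd
dddddd
dddddd
ddAAdd
d^dAAd
dAAAAd
dddddd
dddddd
dddddd
k=13  dddddd
dddddd
dddddd
ddAAdd
dA>AAd
dAAAAd
dddddd
dddddd
dddddd
k=14  dddddd
dddddd
dddddd
ddAAdd
dAAAAd
dAvAAd
dddddd
dddddd
dddddd
k=15  dddddd
dddddd
dddddd
ddAAdd
dAAAAd
dAd>Ad
dddddd
dddddd
dddddd
k=16  dddddd
dddddd
dddddd
ddAAdd
dAA^Ad
dAddAd
dddddd
dddddd
dddddd
k=17  dddddd
dddddd
dddddd
ddAAdd
dA<dAd
dAddAd
dddddd
dddddd
dddddd
k=18  dddddd
dddddd
dddddd
ddAAdd
dAddAd
dAvdAd
dddddd
dddddd
dddddd
k=19  dddddd
dddddd
dddddd
ddAAdd
dAddAd
d<AdAd
dddddd
dddddd
dddddd
k=20  dddddd
dddddd
dddddd
ddAAdd
dAddAd
ddAdAd
dvdddd
dddddd
dddddd
k=21  dddddd
dddddd
dddddd
ddAAdd
dAddAd
ddAdAd
<Adddd
dddddd
dddddd
k=22  dddddd
dddddd
dddddd
ddAAdd
dAddAd
^dAdAd
AAdddd
dddddd
dddddd
k=23  dddddd
dddddd
dddddd
ddAAdd
dAddAd
A>AdAd
AAdddd
dddddd
dddddd
k=24  dddddd
dddddd
dddddd
ddAAdd
dAddAd
AAAdAd
Avdddd
dddddd
dddddd
k=25  dddddd
dddddd
dddddd
ddAAdd
dAddAd
AAAdAd
Ad>ddd
dddddd
dddddd
k=26  dddddd
dddddd
dddddd
ddAAdd
dAddAd
AAAdAd
AdAddd
ddvddd
dddddd
k=27  dddddd
dddddd
dddddd
ddAAdd
dAddAd
AAAdAd
AdAddd
d<Addd
dddddd
k=28  dddddd
dddddd
dddddd
ddAAdd
dAddAd
AAAdAd
A^Addd
dAAddd
dddddd
k=29  dddddd
dddddd
dddddd
ddAAdd
dAddAd
AAAdAd
AA>ddd
dAAddd
dddddd
k=30  dddddd
dddddd
dddddd
ddAAdd
dAddAd
AA^dAd
AAdddd
dAAddd
dddddd
k=31  dddddd
dddddd
dddddd
ddAAdd
dAddAd
A<ddAd
AAdddd
dAAddd
dddddd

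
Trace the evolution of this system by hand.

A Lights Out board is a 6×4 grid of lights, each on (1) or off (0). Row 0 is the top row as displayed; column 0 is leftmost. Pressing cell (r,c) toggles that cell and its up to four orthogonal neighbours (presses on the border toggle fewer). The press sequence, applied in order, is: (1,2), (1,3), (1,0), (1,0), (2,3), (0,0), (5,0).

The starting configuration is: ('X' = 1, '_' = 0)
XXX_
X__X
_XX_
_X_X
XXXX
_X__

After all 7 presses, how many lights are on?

9

t=0: XXX_
X__X
_XX_
_X_X
XXXX
_X__
t=1: XX__
XXX_
_X__
_X_X
XXXX
_X__
t=2: XX_X
XX_X
_X_X
_X_X
XXXX
_X__
t=3: _X_X
___X
XX_X
_X_X
XXXX
_X__
t=4: XX_X
XX_X
_X_X
_X_X
XXXX
_X__
t=5: XX_X
XX__
_XX_
_X__
XXXX
_X__
t=6: ___X
_X__
_XX_
_X__
XXXX
_X__
t=7: ___X
_X__
_XX_
_X__
_XXX
X___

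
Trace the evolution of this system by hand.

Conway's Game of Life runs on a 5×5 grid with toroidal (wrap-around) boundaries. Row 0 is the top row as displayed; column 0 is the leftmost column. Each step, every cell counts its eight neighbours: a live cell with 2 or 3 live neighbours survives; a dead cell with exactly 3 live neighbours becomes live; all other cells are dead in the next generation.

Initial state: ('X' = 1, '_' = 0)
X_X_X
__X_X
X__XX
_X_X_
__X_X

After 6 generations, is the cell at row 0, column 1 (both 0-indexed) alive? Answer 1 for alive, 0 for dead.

0

step 0: X_X_X
__X_X
X__XX
_X_X_
__X_X
step 1: X_X_X
__X__
XX___
_X___
__X_X
step 2: X_X_X
__XXX
XXX__
_XX__
__X_X
step 3: X_X__
_____
X___X
_____
__X_X
step 4: _X_X_
XX__X
_____
X__XX
_X_X_
step 5: _X_X_
XXX_X
_X_X_
X_XXX
_X_X_
step 6: ___X_
____X
_____
X____
_X___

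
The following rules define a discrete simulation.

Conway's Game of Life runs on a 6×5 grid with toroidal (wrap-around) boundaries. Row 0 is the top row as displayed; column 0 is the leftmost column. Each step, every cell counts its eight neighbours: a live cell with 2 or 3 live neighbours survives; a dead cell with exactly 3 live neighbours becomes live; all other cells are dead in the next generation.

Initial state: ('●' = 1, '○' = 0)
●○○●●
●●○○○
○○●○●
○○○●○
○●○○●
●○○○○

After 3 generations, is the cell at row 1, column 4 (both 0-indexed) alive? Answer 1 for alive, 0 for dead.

0

step 0: ●○○●●
●●○○○
○○●○●
○○○●○
○●○○●
●○○○○
step 1: ○○○○○
○●●○○
●●●●●
●○●●●
●○○○●
○●○●○
step 2: ○●○○○
○○○○●
○○○○○
○○○○○
○○○○○
●○○○●
step 3: ○○○○●
○○○○○
○○○○○
○○○○○
○○○○○
●○○○○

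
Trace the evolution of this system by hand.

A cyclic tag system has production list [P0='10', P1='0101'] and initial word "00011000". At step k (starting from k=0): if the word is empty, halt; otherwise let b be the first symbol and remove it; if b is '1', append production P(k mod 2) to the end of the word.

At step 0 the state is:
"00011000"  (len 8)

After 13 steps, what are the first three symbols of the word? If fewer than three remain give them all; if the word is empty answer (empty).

001

t=0: "00011000"  (len 8)
t=1: "0011000"  (len 7)
t=2: "011000"  (len 6)
t=3: "11000"  (len 5)
t=4: "10000101"  (len 8)
t=5: "000010110"  (len 9)
t=6: "00010110"  (len 8)
t=7: "0010110"  (len 7)
t=8: "010110"  (len 6)
t=9: "10110"  (len 5)
t=10: "01100101"  (len 8)
t=11: "1100101"  (len 7)
t=12: "1001010101"  (len 10)
t=13: "00101010110"  (len 11)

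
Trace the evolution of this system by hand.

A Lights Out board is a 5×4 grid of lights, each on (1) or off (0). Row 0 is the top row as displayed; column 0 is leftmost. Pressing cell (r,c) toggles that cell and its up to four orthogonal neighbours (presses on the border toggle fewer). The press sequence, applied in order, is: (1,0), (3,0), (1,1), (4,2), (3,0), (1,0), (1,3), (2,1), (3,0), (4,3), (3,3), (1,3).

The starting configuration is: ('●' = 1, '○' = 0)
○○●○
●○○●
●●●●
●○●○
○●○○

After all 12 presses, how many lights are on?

[0] ○○●○
●○○●
●●●●
●○●○
○●○○
[1] ●○●○
○●○●
○●●●
●○●○
○●○○
[2] ●○●○
○●○●
●●●●
○●●○
●●○○
[3] ●●●○
●○●●
●○●●
○●●○
●●○○
[4] ●●●○
●○●●
●○●●
○●○○
●○●●
[5] ●●●○
●○●●
○○●●
●○○○
○○●●
[6] ○●●○
○●●●
●○●●
●○○○
○○●●
[7] ○●●●
○●○○
●○●○
●○○○
○○●●
[8] ○●●●
○○○○
○●○○
●●○○
○○●●
[9] ○●●●
○○○○
●●○○
○○○○
●○●●
[10] ○●●●
○○○○
●●○○
○○○●
●○○○
[11] ○●●●
○○○○
●●○●
○○●○
●○○●
[12] ○●●○
○○●●
●●○○
○○●○
●○○●

9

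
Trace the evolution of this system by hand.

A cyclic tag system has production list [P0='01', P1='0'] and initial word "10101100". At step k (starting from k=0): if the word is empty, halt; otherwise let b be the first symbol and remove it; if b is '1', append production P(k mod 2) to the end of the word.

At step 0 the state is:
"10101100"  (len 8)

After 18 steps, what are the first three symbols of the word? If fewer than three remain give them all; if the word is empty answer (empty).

0) "10101100"  (len 8)
1) "010110001"  (len 9)
2) "10110001"  (len 8)
3) "011000101"  (len 9)
4) "11000101"  (len 8)
5) "100010101"  (len 9)
6) "000101010"  (len 9)
7) "00101010"  (len 8)
8) "0101010"  (len 7)
9) "101010"  (len 6)
10) "010100"  (len 6)
11) "10100"  (len 5)
12) "01000"  (len 5)
13) "1000"  (len 4)
14) "0000"  (len 4)
15) "000"  (len 3)
16) "00"  (len 2)
17) "0"  (len 1)
18) (halted — word empty)

(empty)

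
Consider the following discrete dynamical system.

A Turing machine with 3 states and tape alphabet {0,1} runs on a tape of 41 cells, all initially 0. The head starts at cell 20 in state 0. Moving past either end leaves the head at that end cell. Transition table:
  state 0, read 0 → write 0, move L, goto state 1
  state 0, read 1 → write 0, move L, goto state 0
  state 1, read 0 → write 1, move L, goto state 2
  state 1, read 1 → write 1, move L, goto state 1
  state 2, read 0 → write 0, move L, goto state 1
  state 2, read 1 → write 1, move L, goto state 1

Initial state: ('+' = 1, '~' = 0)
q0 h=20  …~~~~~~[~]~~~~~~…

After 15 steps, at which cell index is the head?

5

k=0  q0 h=20  …~~~~~~[~]~~~~~~…
k=1  q1 h=19  …~~~~~~[~]~~~~~~…
k=2  q2 h=18  …~~~~~~[~]+~~~~~…
k=3  q1 h=17  …~~~~~~[~]~+~~~~…
k=4  q2 h=16  …~~~~~~[~]+~+~~~…
k=5  q1 h=15  …~~~~~~[~]~+~+~~…
k=6  q2 h=14  …~~~~~~[~]+~+~+~…
k=7  q1 h=13  …~~~~~~[~]~+~+~+…
k=8  q2 h=12  …~~~~~~[~]+~+~+~…
k=9  q1 h=11  …~~~~~~[~]~+~+~+…
k=10  q2 h=10  …~~~~~~[~]+~+~+~…
k=11  q1 h= 9  …~~~~~~[~]~+~+~+…
k=12  q2 h= 8  …~~~~~~[~]+~+~+~…
k=13  q1 h= 7  …~~~~~~[~]~+~+~+…
k=14  q2 h= 6  |~~~~~~[~]+~+~+~…
k=15  q1 h= 5  |~~~~~[~]~+~+~+…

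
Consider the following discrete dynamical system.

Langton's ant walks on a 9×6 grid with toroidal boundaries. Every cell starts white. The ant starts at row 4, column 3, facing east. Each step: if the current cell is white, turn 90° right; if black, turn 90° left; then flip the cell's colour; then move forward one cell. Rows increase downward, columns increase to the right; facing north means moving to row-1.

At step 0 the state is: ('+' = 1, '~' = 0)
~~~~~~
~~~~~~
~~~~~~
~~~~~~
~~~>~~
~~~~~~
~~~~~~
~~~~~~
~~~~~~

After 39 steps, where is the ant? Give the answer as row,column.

4,0

gen 0: ~~~~~~
~~~~~~
~~~~~~
~~~~~~
~~~>~~
~~~~~~
~~~~~~
~~~~~~
~~~~~~
gen 1: ~~~~~~
~~~~~~
~~~~~~
~~~~~~
~~~+~~
~~~v~~
~~~~~~
~~~~~~
~~~~~~
gen 2: ~~~~~~
~~~~~~
~~~~~~
~~~~~~
~~~+~~
~~<+~~
~~~~~~
~~~~~~
~~~~~~
gen 3: ~~~~~~
~~~~~~
~~~~~~
~~~~~~
~~^+~~
~~++~~
~~~~~~
~~~~~~
~~~~~~
gen 4: ~~~~~~
~~~~~~
~~~~~~
~~~~~~
~~+>~~
~~++~~
~~~~~~
~~~~~~
~~~~~~
gen 5: ~~~~~~
~~~~~~
~~~~~~
~~~^~~
~~+~~~
~~++~~
~~~~~~
~~~~~~
~~~~~~
gen 6: ~~~~~~
~~~~~~
~~~~~~
~~~+>~
~~+~~~
~~++~~
~~~~~~
~~~~~~
~~~~~~
gen 7: ~~~~~~
~~~~~~
~~~~~~
~~~++~
~~+~v~
~~++~~
~~~~~~
~~~~~~
~~~~~~
gen 8: ~~~~~~
~~~~~~
~~~~~~
~~~++~
~~+<+~
~~++~~
~~~~~~
~~~~~~
~~~~~~
gen 9: ~~~~~~
~~~~~~
~~~~~~
~~~^+~
~~+++~
~~++~~
~~~~~~
~~~~~~
~~~~~~
gen 10: ~~~~~~
~~~~~~
~~~~~~
~~<~+~
~~+++~
~~++~~
~~~~~~
~~~~~~
~~~~~~
gen 11: ~~~~~~
~~~~~~
~~^~~~
~~+~+~
~~+++~
~~++~~
~~~~~~
~~~~~~
~~~~~~
gen 12: ~~~~~~
~~~~~~
~~+>~~
~~+~+~
~~+++~
~~++~~
~~~~~~
~~~~~~
~~~~~~
gen 13: ~~~~~~
~~~~~~
~~++~~
~~+v+~
~~+++~
~~++~~
~~~~~~
~~~~~~
~~~~~~
gen 14: ~~~~~~
~~~~~~
~~++~~
~~<++~
~~+++~
~~++~~
~~~~~~
~~~~~~
~~~~~~
gen 15: ~~~~~~
~~~~~~
~~++~~
~~~++~
~~v++~
~~++~~
~~~~~~
~~~~~~
~~~~~~
gen 16: ~~~~~~
~~~~~~
~~++~~
~~~++~
~~~>+~
~~++~~
~~~~~~
~~~~~~
~~~~~~
gen 17: ~~~~~~
~~~~~~
~~++~~
~~~^+~
~~~~+~
~~++~~
~~~~~~
~~~~~~
~~~~~~
gen 18: ~~~~~~
~~~~~~
~~++~~
~~<~+~
~~~~+~
~~++~~
~~~~~~
~~~~~~
~~~~~~
gen 19: ~~~~~~
~~~~~~
~~^+~~
~~+~+~
~~~~+~
~~++~~
~~~~~~
~~~~~~
~~~~~~
gen 20: ~~~~~~
~~~~~~
~<~+~~
~~+~+~
~~~~+~
~~++~~
~~~~~~
~~~~~~
~~~~~~
gen 21: ~~~~~~
~^~~~~
~+~+~~
~~+~+~
~~~~+~
~~++~~
~~~~~~
~~~~~~
~~~~~~
gen 22: ~~~~~~
~+>~~~
~+~+~~
~~+~+~
~~~~+~
~~++~~
~~~~~~
~~~~~~
~~~~~~
gen 23: ~~~~~~
~++~~~
~+v+~~
~~+~+~
~~~~+~
~~++~~
~~~~~~
~~~~~~
~~~~~~
gen 24: ~~~~~~
~++~~~
~<++~~
~~+~+~
~~~~+~
~~++~~
~~~~~~
~~~~~~
~~~~~~
gen 25: ~~~~~~
~++~~~
~~++~~
~v+~+~
~~~~+~
~~++~~
~~~~~~
~~~~~~
~~~~~~
gen 26: ~~~~~~
~++~~~
~~++~~
<++~+~
~~~~+~
~~++~~
~~~~~~
~~~~~~
~~~~~~
gen 27: ~~~~~~
~++~~~
^~++~~
+++~+~
~~~~+~
~~++~~
~~~~~~
~~~~~~
~~~~~~
gen 28: ~~~~~~
~++~~~
+>++~~
+++~+~
~~~~+~
~~++~~
~~~~~~
~~~~~~
~~~~~~
gen 29: ~~~~~~
~++~~~
++++~~
+v+~+~
~~~~+~
~~++~~
~~~~~~
~~~~~~
~~~~~~
gen 30: ~~~~~~
~++~~~
++++~~
+~>~+~
~~~~+~
~~++~~
~~~~~~
~~~~~~
~~~~~~
gen 31: ~~~~~~
~++~~~
++^+~~
+~~~+~
~~~~+~
~~++~~
~~~~~~
~~~~~~
~~~~~~
gen 32: ~~~~~~
~++~~~
+<~+~~
+~~~+~
~~~~+~
~~++~~
~~~~~~
~~~~~~
~~~~~~
gen 33: ~~~~~~
~++~~~
+~~+~~
+v~~+~
~~~~+~
~~++~~
~~~~~~
~~~~~~
~~~~~~
gen 34: ~~~~~~
~++~~~
+~~+~~
<+~~+~
~~~~+~
~~++~~
~~~~~~
~~~~~~
~~~~~~
gen 35: ~~~~~~
~++~~~
+~~+~~
~+~~+~
v~~~+~
~~++~~
~~~~~~
~~~~~~
~~~~~~
gen 36: ~~~~~~
~++~~~
+~~+~~
~+~~+~
+~~~+<
~~++~~
~~~~~~
~~~~~~
~~~~~~
gen 37: ~~~~~~
~++~~~
+~~+~~
~+~~+^
+~~~++
~~++~~
~~~~~~
~~~~~~
~~~~~~
gen 38: ~~~~~~
~++~~~
+~~+~~
>+~~++
+~~~++
~~++~~
~~~~~~
~~~~~~
~~~~~~
gen 39: ~~~~~~
~++~~~
+~~+~~
++~~++
v~~~++
~~++~~
~~~~~~
~~~~~~
~~~~~~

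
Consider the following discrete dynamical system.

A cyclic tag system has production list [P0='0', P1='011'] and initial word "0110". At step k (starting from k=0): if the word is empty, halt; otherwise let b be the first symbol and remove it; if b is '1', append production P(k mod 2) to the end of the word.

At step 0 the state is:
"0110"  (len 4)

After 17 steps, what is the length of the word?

3

[0] "0110"  (len 4)
[1] "110"  (len 3)
[2] "10011"  (len 5)
[3] "00110"  (len 5)
[4] "0110"  (len 4)
[5] "110"  (len 3)
[6] "10011"  (len 5)
[7] "00110"  (len 5)
[8] "0110"  (len 4)
[9] "110"  (len 3)
[10] "10011"  (len 5)
[11] "00110"  (len 5)
[12] "0110"  (len 4)
[13] "110"  (len 3)
[14] "10011"  (len 5)
[15] "00110"  (len 5)
[16] "0110"  (len 4)
[17] "110"  (len 3)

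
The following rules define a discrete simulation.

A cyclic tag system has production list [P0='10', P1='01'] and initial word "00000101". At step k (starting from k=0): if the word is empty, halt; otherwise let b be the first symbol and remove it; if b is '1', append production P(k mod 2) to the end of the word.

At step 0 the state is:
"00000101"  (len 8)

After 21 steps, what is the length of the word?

k=0  "00000101"  (len 8)
k=1  "0000101"  (len 7)
k=2  "000101"  (len 6)
k=3  "00101"  (len 5)
k=4  "0101"  (len 4)
k=5  "101"  (len 3)
k=6  "0101"  (len 4)
k=7  "101"  (len 3)
k=8  "0101"  (len 4)
k=9  "101"  (len 3)
k=10  "0101"  (len 4)
k=11  "101"  (len 3)
k=12  "0101"  (len 4)
k=13  "101"  (len 3)
k=14  "0101"  (len 4)
k=15  "101"  (len 3)
k=16  "0101"  (len 4)
k=17  "101"  (len 3)
k=18  "0101"  (len 4)
k=19  "101"  (len 3)
k=20  "0101"  (len 4)
k=21  "101"  (len 3)

3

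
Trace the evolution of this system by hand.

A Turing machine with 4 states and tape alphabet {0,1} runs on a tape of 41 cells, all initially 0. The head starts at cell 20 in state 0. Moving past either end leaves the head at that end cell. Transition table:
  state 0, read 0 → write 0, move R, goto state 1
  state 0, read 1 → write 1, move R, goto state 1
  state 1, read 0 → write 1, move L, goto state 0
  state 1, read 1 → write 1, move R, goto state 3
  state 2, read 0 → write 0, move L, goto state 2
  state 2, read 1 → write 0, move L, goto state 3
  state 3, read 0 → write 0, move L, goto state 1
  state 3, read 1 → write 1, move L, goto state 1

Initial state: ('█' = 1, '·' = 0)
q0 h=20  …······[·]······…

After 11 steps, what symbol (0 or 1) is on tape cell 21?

1

step 0: q0 h=20  …······[·]······…
step 1: q1 h=21  …······[·]······…
step 2: q0 h=20  …······[·]█·····…
step 3: q1 h=21  …······[█]······…
step 4: q3 h=22  …·····█[·]······…
step 5: q1 h=21  …······[█]······…
step 6: q3 h=22  …·····█[·]······…
step 7: q1 h=21  …······[█]······…
step 8: q3 h=22  …·····█[·]······…
step 9: q1 h=21  …······[█]······…
step 10: q3 h=22  …·····█[·]······…
step 11: q1 h=21  …······[█]······…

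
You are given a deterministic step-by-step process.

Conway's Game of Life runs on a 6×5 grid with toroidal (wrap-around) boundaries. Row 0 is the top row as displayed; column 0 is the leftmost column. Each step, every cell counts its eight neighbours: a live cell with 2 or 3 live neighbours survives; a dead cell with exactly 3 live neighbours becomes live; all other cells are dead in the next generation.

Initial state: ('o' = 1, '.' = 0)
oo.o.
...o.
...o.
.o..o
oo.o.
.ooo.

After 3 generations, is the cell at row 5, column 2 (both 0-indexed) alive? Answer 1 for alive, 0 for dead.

1

0) oo.o.
...o.
...o.
.o..o
oo.o.
.ooo.
1) oo.o.
...o.
..ooo
.o.oo
...o.
...o.
2) ...o.
oo...
o....
o....
...o.
...o.
3) ..o.o
oo..o
o...o
....o
....o
..ooo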